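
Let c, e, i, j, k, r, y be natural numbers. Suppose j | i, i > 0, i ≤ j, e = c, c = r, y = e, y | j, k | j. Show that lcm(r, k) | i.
j | i and i > 0, hence j ≤ i. Since i ≤ j, j = i. Since e = c and c = r, e = r. From y = e and y | j, e | j. Since e = r, r | j. Since k | j, lcm(r, k) | j. Since j = i, lcm(r, k) | i.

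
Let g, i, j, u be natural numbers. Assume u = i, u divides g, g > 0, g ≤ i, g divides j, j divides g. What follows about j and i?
j = i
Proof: Since u = i and u divides g, i divides g. Since g > 0, i ≤ g. Since g ≤ i, i = g. g divides j and j divides g, so g = j. From i = g, i = j. Then j = i.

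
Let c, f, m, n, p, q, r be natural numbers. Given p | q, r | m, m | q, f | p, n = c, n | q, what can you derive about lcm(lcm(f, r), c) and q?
lcm(lcm(f, r), c) | q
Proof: Because f | p and p | q, f | q. From r | m and m | q, r | q. f | q, so lcm(f, r) | q. n = c and n | q, therefore c | q. From lcm(f, r) | q, lcm(lcm(f, r), c) | q.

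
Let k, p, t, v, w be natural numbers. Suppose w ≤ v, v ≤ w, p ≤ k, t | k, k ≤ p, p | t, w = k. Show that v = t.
Because v ≤ w and w ≤ v, v = w. Since w = k, v = k. p ≤ k and k ≤ p, thus p = k. p | t, so k | t. t | k, so k = t. Since v = k, v = t.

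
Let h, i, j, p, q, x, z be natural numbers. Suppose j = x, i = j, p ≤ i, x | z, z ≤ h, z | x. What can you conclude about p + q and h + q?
p + q ≤ h + q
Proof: i = j and j = x, so i = x. Since p ≤ i, p ≤ x. Because z | x and x | z, z = x. z ≤ h, so x ≤ h. Since p ≤ x, p ≤ h. Then p + q ≤ h + q.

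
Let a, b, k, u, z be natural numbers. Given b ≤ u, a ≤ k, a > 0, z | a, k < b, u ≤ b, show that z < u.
b ≤ u and u ≤ b, so b = u. Because z | a and a > 0, z ≤ a. Because a ≤ k and k < b, a < b. Because z ≤ a, z < b. b = u, so z < u.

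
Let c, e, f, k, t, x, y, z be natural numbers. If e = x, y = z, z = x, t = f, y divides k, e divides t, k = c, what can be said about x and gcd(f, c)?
x divides gcd(f, c)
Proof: t = f and e divides t, thus e divides f. Since e = x, x divides f. y = z and z = x, hence y = x. k = c and y divides k, thus y divides c. Because y = x, x divides c. Since x divides f, x divides gcd(f, c).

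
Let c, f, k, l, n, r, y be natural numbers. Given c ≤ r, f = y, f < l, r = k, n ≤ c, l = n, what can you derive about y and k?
y < k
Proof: l = n and f < l, therefore f < n. r = k and c ≤ r, thus c ≤ k. n ≤ c, so n ≤ k. f < n, so f < k. Since f = y, y < k.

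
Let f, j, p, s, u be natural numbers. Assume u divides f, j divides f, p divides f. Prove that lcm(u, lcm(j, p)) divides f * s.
j divides f and p divides f, hence lcm(j, p) divides f. u divides f, so lcm(u, lcm(j, p)) divides f. Then lcm(u, lcm(j, p)) divides f * s.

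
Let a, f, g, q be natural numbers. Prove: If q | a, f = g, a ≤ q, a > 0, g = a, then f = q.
f = g and g = a, thus f = a. q | a and a > 0, therefore q ≤ a. a ≤ q, so a = q. f = a, so f = q.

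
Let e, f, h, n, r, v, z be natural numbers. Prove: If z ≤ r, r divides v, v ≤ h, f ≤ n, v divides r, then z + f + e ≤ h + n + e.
v divides r and r divides v, hence v = r. v ≤ h, so r ≤ h. Since z ≤ r, z ≤ h. f ≤ n, so z + f ≤ h + n. Then z + f + e ≤ h + n + e.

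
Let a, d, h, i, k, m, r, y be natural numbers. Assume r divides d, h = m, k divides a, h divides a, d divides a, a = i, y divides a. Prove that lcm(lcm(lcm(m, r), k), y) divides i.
h = m and h divides a, therefore m divides a. r divides d and d divides a, so r divides a. m divides a, so lcm(m, r) divides a. k divides a, so lcm(lcm(m, r), k) divides a. Since y divides a, lcm(lcm(lcm(m, r), k), y) divides a. a = i, so lcm(lcm(lcm(m, r), k), y) divides i.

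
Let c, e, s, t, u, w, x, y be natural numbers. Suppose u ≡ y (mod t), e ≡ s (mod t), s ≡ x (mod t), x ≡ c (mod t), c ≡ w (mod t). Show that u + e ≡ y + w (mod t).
e ≡ s (mod t) and s ≡ x (mod t), hence e ≡ x (mod t). x ≡ c (mod t), so e ≡ c (mod t). Since c ≡ w (mod t), e ≡ w (mod t). Since u ≡ y (mod t), u + e ≡ y + w (mod t).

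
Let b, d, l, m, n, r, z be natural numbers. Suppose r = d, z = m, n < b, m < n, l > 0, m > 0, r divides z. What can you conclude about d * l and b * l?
d * l < b * l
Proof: r = d and r divides z, hence d divides z. z = m, so d divides m. m > 0, so d ≤ m. m < n and n < b, thus m < b. Since d ≤ m, d < b. Combined with l > 0, by multiplying by a positive, d * l < b * l.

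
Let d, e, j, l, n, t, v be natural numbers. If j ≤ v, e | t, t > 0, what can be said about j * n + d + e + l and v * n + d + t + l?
j * n + d + e + l ≤ v * n + d + t + l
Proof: j ≤ v, therefore j * n ≤ v * n. Then j * n + d ≤ v * n + d. e | t and t > 0, thus e ≤ t. j * n + d ≤ v * n + d, so j * n + d + e ≤ v * n + d + t. Then j * n + d + e + l ≤ v * n + d + t + l.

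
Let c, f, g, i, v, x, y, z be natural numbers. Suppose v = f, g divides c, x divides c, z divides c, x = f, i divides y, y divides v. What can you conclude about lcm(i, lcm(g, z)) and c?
lcm(i, lcm(g, z)) divides c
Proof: i divides y and y divides v, hence i divides v. Since v = f, i divides f. x = f and x divides c, so f divides c. i divides f, so i divides c. Because g divides c and z divides c, lcm(g, z) divides c. i divides c, so lcm(i, lcm(g, z)) divides c.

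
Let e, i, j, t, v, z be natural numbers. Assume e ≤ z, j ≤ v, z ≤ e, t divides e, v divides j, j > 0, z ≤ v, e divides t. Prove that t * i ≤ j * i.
Since v divides j and j > 0, v ≤ j. Since j ≤ v, v = j. Since z ≤ e and e ≤ z, z = e. e divides t and t divides e, thus e = t. z = e, so z = t. From z ≤ v, t ≤ v. v = j, so t ≤ j. By multiplying by a non-negative, t * i ≤ j * i.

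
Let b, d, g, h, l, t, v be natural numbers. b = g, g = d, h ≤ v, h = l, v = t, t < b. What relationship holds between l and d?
l < d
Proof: From v = t and h ≤ v, h ≤ t. Since h = l, l ≤ t. Because b = g and g = d, b = d. t < b, so t < d. l ≤ t, so l < d.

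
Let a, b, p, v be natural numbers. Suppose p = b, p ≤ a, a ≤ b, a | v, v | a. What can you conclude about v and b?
v = b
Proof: From p = b and p ≤ a, b ≤ a. Since a ≤ b, b = a. Since a | v and v | a, a = v. Since b = a, b = v. Then v = b.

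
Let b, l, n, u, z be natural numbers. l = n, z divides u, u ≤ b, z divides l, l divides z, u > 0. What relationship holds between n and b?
n ≤ b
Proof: z divides l and l divides z, thus z = l. From z divides u, l divides u. Since u > 0, l ≤ u. l = n, so n ≤ u. From u ≤ b, n ≤ b.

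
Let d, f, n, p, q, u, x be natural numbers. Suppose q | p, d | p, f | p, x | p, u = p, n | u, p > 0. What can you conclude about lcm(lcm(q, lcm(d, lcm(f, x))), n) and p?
lcm(lcm(q, lcm(d, lcm(f, x))), n) ≤ p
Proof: Since f | p and x | p, lcm(f, x) | p. d | p, so lcm(d, lcm(f, x)) | p. Since q | p, lcm(q, lcm(d, lcm(f, x))) | p. u = p and n | u, therefore n | p. lcm(q, lcm(d, lcm(f, x))) | p, so lcm(lcm(q, lcm(d, lcm(f, x))), n) | p. Since p > 0, lcm(lcm(q, lcm(d, lcm(f, x))), n) ≤ p.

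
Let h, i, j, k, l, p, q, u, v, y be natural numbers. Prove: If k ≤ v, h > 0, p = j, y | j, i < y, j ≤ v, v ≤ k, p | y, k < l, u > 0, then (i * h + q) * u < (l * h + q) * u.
p = j and p | y, therefore j | y. y | j, so y = j. i < y, so i < j. j ≤ v, so i < v. k ≤ v and v ≤ k, therefore k = v. Since k < l, v < l. Because i < v, i < l. Since h > 0, i * h < l * h. Then i * h + q < l * h + q. Since u > 0, (i * h + q) * u < (l * h + q) * u.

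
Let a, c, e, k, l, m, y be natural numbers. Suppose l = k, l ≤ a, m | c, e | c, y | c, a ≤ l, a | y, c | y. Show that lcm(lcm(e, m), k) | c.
e | c and m | c, so lcm(e, m) | c. y | c and c | y, therefore y = c. Since a ≤ l and l ≤ a, a = l. Since l = k, a = k. Since a | y, k | y. From y = c, k | c. Because lcm(e, m) | c, lcm(lcm(e, m), k) | c.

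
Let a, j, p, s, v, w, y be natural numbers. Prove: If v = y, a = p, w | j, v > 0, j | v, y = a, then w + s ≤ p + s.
v = y and y = a, therefore v = a. Since a = p, v = p. From w | j and j | v, w | v. v > 0, so w ≤ v. v = p, so w ≤ p. Then w + s ≤ p + s.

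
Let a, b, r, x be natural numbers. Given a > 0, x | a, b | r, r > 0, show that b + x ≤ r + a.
b | r and r > 0, thus b ≤ r. x | a and a > 0, hence x ≤ a. Since b ≤ r, b + x ≤ r + a.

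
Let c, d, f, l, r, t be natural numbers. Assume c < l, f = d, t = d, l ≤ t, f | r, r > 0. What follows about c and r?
c < r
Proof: c < l and l ≤ t, thus c < t. t = d, so c < d. f = d and f | r, thus d | r. Because r > 0, d ≤ r. Because c < d, c < r.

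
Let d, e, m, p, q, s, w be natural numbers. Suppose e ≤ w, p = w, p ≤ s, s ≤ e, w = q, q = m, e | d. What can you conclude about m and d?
m | d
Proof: p ≤ s and s ≤ e, so p ≤ e. Since p = w, w ≤ e. Since e ≤ w, e = w. Because w = q, e = q. Since q = m, e = m. e | d, so m | d.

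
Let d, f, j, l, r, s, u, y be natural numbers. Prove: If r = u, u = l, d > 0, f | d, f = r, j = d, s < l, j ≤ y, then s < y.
r = u and u = l, so r = l. Since f = r, f = l. Since f | d, l | d. d > 0, so l ≤ d. Because s < l, s < d. From j = d and j ≤ y, d ≤ y. s < d, so s < y.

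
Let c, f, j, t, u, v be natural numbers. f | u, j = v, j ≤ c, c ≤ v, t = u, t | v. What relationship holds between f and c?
f | c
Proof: From j = v and j ≤ c, v ≤ c. c ≤ v, so v = c. t = u and t | v, hence u | v. v = c, so u | c. Since f | u, f | c.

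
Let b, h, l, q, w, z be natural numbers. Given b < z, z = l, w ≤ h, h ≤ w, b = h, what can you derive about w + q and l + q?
w + q < l + q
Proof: h ≤ w and w ≤ h, hence h = w. b = h, so b = w. Since z = l and b < z, b < l. Since b = w, w < l. Then w + q < l + q.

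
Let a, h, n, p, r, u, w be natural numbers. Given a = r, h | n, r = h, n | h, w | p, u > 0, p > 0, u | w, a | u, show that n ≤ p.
h | n and n | h, hence h = n. a = r and r = h, therefore a = h. Since a | u, h | u. h = n, so n | u. Since u > 0, n ≤ u. Since u | w and w | p, u | p. p > 0, so u ≤ p. Since n ≤ u, n ≤ p.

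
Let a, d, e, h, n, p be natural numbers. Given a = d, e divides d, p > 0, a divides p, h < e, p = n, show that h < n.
a = d and a divides p, hence d divides p. Since e divides d, e divides p. Since p > 0, e ≤ p. h < e, so h < p. Since p = n, h < n.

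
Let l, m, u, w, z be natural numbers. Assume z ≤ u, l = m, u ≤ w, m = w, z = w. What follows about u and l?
u = l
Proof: Since l = m and m = w, l = w. z = w and z ≤ u, thus w ≤ u. u ≤ w, so w = u. Since l = w, l = u. Then u = l.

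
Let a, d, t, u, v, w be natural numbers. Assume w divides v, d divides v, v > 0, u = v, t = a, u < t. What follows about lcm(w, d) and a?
lcm(w, d) < a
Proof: Since w divides v and d divides v, lcm(w, d) divides v. v > 0, so lcm(w, d) ≤ v. Since t = a and u < t, u < a. Since u = v, v < a. Since lcm(w, d) ≤ v, lcm(w, d) < a.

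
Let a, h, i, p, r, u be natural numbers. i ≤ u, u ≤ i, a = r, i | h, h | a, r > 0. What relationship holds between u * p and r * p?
u * p ≤ r * p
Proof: i ≤ u and u ≤ i, so i = u. Because i | h and h | a, i | a. Since a = r, i | r. Since r > 0, i ≤ r. i = u, so u ≤ r. Then u * p ≤ r * p.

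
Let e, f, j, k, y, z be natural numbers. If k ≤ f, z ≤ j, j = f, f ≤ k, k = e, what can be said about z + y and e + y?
z + y ≤ e + y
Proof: Since f ≤ k and k ≤ f, f = k. From j = f, j = k. k = e, so j = e. Since z ≤ j, z ≤ e. Then z + y ≤ e + y.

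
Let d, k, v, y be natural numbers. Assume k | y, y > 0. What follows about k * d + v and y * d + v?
k * d + v ≤ y * d + v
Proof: k | y and y > 0, so k ≤ y. Then k * d ≤ y * d. Then k * d + v ≤ y * d + v.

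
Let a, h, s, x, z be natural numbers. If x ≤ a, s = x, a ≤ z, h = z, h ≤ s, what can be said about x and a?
x = a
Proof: h = z and h ≤ s, thus z ≤ s. Since a ≤ z, a ≤ s. From s = x, a ≤ x. x ≤ a, so x = a.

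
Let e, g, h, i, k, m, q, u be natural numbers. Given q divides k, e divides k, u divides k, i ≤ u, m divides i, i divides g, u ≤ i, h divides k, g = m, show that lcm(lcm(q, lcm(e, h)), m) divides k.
Because e divides k and h divides k, lcm(e, h) divides k. Since q divides k, lcm(q, lcm(e, h)) divides k. From g = m and i divides g, i divides m. Since m divides i, i = m. Since u ≤ i and i ≤ u, u = i. Since u divides k, i divides k. i = m, so m divides k. Since lcm(q, lcm(e, h)) divides k, lcm(lcm(q, lcm(e, h)), m) divides k.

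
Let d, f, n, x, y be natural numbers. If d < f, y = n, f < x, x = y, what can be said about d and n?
d < n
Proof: Because x = y and y = n, x = n. Since d < f and f < x, d < x. Since x = n, d < n.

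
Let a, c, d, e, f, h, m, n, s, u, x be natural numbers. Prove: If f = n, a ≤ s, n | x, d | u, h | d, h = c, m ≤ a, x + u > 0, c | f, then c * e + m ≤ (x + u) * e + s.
Since f = n and c | f, c | n. From n | x, c | x. h | d and d | u, therefore h | u. h = c, so c | u. Because c | x, c | x + u. x + u > 0, so c ≤ x + u. Then c * e ≤ (x + u) * e. m ≤ a and a ≤ s, therefore m ≤ s. Since c * e ≤ (x + u) * e, c * e + m ≤ (x + u) * e + s.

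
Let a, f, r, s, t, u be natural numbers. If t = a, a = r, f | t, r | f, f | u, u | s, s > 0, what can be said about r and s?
r ≤ s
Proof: t = a and a = r, so t = r. From f | t, f | r. Since r | f, f = r. f | u and u | s, so f | s. f = r, so r | s. s > 0, so r ≤ s.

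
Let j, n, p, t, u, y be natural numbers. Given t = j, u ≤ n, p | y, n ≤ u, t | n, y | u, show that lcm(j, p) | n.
t = j and t | n, thus j | n. u ≤ n and n ≤ u, thus u = n. p | y and y | u, hence p | u. Since u = n, p | n. Since j | n, lcm(j, p) | n.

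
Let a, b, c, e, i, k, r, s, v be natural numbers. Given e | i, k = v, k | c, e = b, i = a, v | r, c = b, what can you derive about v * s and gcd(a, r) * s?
v * s | gcd(a, r) * s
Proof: Since c = b and k | c, k | b. k = v, so v | b. Because i = a and e | i, e | a. e = b, so b | a. Since v | b, v | a. v | r, so v | gcd(a, r). Then v * s | gcd(a, r) * s.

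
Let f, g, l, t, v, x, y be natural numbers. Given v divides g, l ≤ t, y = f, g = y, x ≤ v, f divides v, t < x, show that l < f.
g = y and y = f, so g = f. v divides g, so v divides f. f divides v, so v = f. t < x and x ≤ v, hence t < v. Since l ≤ t, l < v. Since v = f, l < f.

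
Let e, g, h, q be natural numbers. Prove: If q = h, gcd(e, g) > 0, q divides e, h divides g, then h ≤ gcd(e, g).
Since q = h and q divides e, h divides e. h divides g, so h divides gcd(e, g). gcd(e, g) > 0, so h ≤ gcd(e, g).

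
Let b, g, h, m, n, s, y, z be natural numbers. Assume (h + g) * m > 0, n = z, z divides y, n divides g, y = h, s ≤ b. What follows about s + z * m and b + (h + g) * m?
s + z * m ≤ b + (h + g) * m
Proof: From y = h and z divides y, z divides h. Since n = z and n divides g, z divides g. Since z divides h, z divides h + g. Then z * m divides (h + g) * m. Since (h + g) * m > 0, z * m ≤ (h + g) * m. From s ≤ b, s + z * m ≤ b + (h + g) * m.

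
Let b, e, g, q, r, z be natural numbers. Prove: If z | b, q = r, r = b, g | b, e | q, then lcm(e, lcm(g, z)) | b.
q = r and r = b, therefore q = b. e | q, so e | b. Because g | b and z | b, lcm(g, z) | b. e | b, so lcm(e, lcm(g, z)) | b.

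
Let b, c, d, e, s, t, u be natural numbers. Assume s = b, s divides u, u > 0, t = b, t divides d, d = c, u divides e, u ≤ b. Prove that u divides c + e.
s = b and s divides u, therefore b divides u. u > 0, so b ≤ u. From u ≤ b, b = u. From t = b, t = u. Since d = c and t divides d, t divides c. Since t = u, u divides c. u divides e, so u divides c + e.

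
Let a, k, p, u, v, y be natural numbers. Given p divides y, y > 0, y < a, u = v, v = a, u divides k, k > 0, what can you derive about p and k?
p < k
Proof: p divides y and y > 0, thus p ≤ y. Since y < a, p < a. From u = v and v = a, u = a. u divides k, so a divides k. Because k > 0, a ≤ k. Because p < a, p < k.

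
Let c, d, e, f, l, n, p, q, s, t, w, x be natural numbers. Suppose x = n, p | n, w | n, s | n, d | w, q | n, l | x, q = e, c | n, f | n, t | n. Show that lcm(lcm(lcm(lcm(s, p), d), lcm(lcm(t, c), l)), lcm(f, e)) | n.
Since s | n and p | n, lcm(s, p) | n. From d | w and w | n, d | n. lcm(s, p) | n, so lcm(lcm(s, p), d) | n. Because t | n and c | n, lcm(t, c) | n. x = n and l | x, thus l | n. Since lcm(t, c) | n, lcm(lcm(t, c), l) | n. lcm(lcm(s, p), d) | n, so lcm(lcm(lcm(s, p), d), lcm(lcm(t, c), l)) | n. q = e and q | n, therefore e | n. From f | n, lcm(f, e) | n. lcm(lcm(lcm(s, p), d), lcm(lcm(t, c), l)) | n, so lcm(lcm(lcm(lcm(s, p), d), lcm(lcm(t, c), l)), lcm(f, e)) | n.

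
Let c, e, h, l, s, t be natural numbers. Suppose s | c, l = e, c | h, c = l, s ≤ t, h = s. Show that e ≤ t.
Because h = s and c | h, c | s. Since s | c, s = c. c = l, so s = l. Since l = e, s = e. Since s ≤ t, e ≤ t.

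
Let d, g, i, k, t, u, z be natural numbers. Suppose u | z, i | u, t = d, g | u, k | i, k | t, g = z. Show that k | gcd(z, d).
Because g = z and g | u, z | u. Since u | z, u = z. From k | i and i | u, k | u. Since u = z, k | z. From t = d and k | t, k | d. k | z, so k | gcd(z, d).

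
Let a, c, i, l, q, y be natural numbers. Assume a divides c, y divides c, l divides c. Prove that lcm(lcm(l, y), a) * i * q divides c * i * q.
Since l divides c and y divides c, lcm(l, y) divides c. Since a divides c, lcm(lcm(l, y), a) divides c. Then lcm(lcm(l, y), a) * i divides c * i. Then lcm(lcm(l, y), a) * i * q divides c * i * q.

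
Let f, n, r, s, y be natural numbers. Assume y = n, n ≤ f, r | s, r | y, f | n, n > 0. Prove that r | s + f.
Since f | n and n > 0, f ≤ n. n ≤ f, so n = f. Because y = n and r | y, r | n. Since n = f, r | f. Since r | s, r | s + f.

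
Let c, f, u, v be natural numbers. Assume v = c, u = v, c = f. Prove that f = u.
Since u = v and v = c, u = c. From c = f, u = f. Then f = u.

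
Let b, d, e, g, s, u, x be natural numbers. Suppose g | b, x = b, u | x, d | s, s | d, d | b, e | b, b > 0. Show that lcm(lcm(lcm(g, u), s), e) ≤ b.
x = b and u | x, therefore u | b. g | b, so lcm(g, u) | b. d | s and s | d, so d = s. d | b, so s | b. Since lcm(g, u) | b, lcm(lcm(g, u), s) | b. e | b, so lcm(lcm(lcm(g, u), s), e) | b. b > 0, so lcm(lcm(lcm(g, u), s), e) ≤ b.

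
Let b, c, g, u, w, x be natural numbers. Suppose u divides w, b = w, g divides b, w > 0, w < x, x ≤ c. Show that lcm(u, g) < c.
b = w and g divides b, thus g divides w. From u divides w, lcm(u, g) divides w. Since w > 0, lcm(u, g) ≤ w. w < x and x ≤ c, hence w < c. Since lcm(u, g) ≤ w, lcm(u, g) < c.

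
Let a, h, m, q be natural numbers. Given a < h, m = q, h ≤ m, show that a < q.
m = q and h ≤ m, so h ≤ q. From a < h, a < q.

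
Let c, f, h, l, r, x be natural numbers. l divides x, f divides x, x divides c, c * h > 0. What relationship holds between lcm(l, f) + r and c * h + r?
lcm(l, f) + r ≤ c * h + r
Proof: l divides x and f divides x, hence lcm(l, f) divides x. Since x divides c, lcm(l, f) divides c. Then lcm(l, f) divides c * h. c * h > 0, so lcm(l, f) ≤ c * h. Then lcm(l, f) + r ≤ c * h + r.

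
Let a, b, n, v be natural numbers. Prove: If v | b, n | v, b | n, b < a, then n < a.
Because n | v and v | b, n | b. b | n, so b = n. b < a, so n < a.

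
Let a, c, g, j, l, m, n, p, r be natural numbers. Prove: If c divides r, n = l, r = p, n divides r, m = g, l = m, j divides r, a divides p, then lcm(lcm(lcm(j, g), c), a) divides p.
Since l = m and m = g, l = g. Because n = l and n divides r, l divides r. From l = g, g divides r. Since j divides r, lcm(j, g) divides r. Since c divides r, lcm(lcm(j, g), c) divides r. From r = p, lcm(lcm(j, g), c) divides p. Since a divides p, lcm(lcm(lcm(j, g), c), a) divides p.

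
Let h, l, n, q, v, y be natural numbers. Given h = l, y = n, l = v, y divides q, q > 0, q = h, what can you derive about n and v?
n ≤ v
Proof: q = h and h = l, hence q = l. Since l = v, q = v. y = n and y divides q, therefore n divides q. Since q > 0, n ≤ q. q = v, so n ≤ v.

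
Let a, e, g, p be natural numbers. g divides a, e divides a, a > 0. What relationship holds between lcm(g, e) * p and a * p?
lcm(g, e) * p ≤ a * p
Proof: Because g divides a and e divides a, lcm(g, e) divides a. a > 0, so lcm(g, e) ≤ a. By multiplying by a non-negative, lcm(g, e) * p ≤ a * p.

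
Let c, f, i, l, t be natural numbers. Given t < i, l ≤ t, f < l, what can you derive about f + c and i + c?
f + c < i + c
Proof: From f < l and l ≤ t, f < t. Since t < i, f < i. Then f + c < i + c.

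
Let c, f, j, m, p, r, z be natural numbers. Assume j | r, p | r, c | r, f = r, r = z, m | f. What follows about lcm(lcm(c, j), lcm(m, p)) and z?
lcm(lcm(c, j), lcm(m, p)) | z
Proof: From c | r and j | r, lcm(c, j) | r. f = r and m | f, thus m | r. p | r, so lcm(m, p) | r. lcm(c, j) | r, so lcm(lcm(c, j), lcm(m, p)) | r. From r = z, lcm(lcm(c, j), lcm(m, p)) | z.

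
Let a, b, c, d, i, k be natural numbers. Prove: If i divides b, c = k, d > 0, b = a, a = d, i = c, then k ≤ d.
i = c and c = k, therefore i = k. Since b = a and a = d, b = d. Since i divides b, i divides d. d > 0, so i ≤ d. Since i = k, k ≤ d.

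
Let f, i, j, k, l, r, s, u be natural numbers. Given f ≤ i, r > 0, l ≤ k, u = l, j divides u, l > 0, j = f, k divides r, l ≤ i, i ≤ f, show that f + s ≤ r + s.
Since i ≤ f and f ≤ i, i = f. Since l ≤ i, l ≤ f. u = l and j divides u, so j divides l. j = f, so f divides l. l > 0, so f ≤ l. l ≤ f, so l = f. k divides r and r > 0, thus k ≤ r. Since l ≤ k, l ≤ r. l = f, so f ≤ r. Then f + s ≤ r + s.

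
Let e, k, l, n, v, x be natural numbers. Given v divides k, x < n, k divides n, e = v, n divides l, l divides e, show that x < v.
e = v and l divides e, thus l divides v. Since n divides l, n divides v. Since v divides k and k divides n, v divides n. Because n divides v, n = v. Since x < n, x < v.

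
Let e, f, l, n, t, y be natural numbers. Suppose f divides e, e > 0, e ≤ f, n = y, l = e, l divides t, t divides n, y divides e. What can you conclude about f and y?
f = y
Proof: f divides e and e > 0, therefore f ≤ e. Since e ≤ f, f = e. l = e and l divides t, hence e divides t. Since t divides n, e divides n. n = y, so e divides y. y divides e, so e = y. Since f = e, f = y.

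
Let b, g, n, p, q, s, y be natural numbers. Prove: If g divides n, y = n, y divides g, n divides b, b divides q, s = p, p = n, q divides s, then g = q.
From y = n and y divides g, n divides g. Since g divides n, g = n. n divides b and b divides q, so n divides q. s = p and p = n, thus s = n. Since q divides s, q divides n. n divides q, so n = q. Since g = n, g = q.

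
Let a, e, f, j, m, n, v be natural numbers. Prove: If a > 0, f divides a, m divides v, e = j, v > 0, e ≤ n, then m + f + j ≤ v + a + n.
m divides v and v > 0, so m ≤ v. Because f divides a and a > 0, f ≤ a. Because m ≤ v, m + f ≤ v + a. e = j and e ≤ n, so j ≤ n. Since m + f ≤ v + a, m + f + j ≤ v + a + n.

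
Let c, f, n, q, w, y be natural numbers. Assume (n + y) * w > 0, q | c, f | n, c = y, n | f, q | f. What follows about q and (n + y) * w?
q ≤ (n + y) * w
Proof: f | n and n | f, so f = n. q | f, so q | n. Since c = y and q | c, q | y. Since q | n, q | n + y. Then q | (n + y) * w. (n + y) * w > 0, so q ≤ (n + y) * w.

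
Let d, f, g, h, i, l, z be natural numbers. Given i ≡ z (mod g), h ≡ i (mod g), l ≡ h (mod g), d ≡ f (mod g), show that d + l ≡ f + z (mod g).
Because l ≡ h (mod g) and h ≡ i (mod g), l ≡ i (mod g). i ≡ z (mod g), so l ≡ z (mod g). Since d ≡ f (mod g), d + l ≡ f + z (mod g).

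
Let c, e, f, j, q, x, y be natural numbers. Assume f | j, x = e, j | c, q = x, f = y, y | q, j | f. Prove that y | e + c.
Since q = x and x = e, q = e. Since y | q, y | e. j | f and f | j, therefore j = f. Because j | c, f | c. f = y, so y | c. y | e, so y | e + c.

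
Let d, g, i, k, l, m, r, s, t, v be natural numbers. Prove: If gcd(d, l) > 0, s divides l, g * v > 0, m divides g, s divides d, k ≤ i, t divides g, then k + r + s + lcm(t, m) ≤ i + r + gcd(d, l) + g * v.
k ≤ i, thus k + r ≤ i + r. Because s divides d and s divides l, s divides gcd(d, l). Since gcd(d, l) > 0, s ≤ gcd(d, l). Because k + r ≤ i + r, k + r + s ≤ i + r + gcd(d, l). Because t divides g and m divides g, lcm(t, m) divides g. Then lcm(t, m) divides g * v. g * v > 0, so lcm(t, m) ≤ g * v. k + r + s ≤ i + r + gcd(d, l), so k + r + s + lcm(t, m) ≤ i + r + gcd(d, l) + g * v.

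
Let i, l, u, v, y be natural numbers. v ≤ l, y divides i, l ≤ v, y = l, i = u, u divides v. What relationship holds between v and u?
v = u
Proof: Since l ≤ v and v ≤ l, l = v. Since y = l, y = v. y divides i, so v divides i. Since i = u, v divides u. From u divides v, v = u.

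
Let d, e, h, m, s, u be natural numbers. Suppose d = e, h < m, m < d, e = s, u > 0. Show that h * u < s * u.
Because d = e and e = s, d = s. Since m < d, m < s. Since h < m, h < s. Since u > 0, h * u < s * u.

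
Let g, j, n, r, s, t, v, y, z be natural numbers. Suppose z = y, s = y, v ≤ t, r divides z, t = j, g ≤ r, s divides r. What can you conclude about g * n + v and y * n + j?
g * n + v ≤ y * n + j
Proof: z = y and r divides z, thus r divides y. s = y and s divides r, thus y divides r. Since r divides y, r = y. g ≤ r, so g ≤ y. By multiplying by a non-negative, g * n ≤ y * n. t = j and v ≤ t, thus v ≤ j. g * n ≤ y * n, so g * n + v ≤ y * n + j.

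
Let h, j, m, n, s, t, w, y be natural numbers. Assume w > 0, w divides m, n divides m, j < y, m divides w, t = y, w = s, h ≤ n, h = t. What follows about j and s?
j < s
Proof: h = t and h ≤ n, so t ≤ n. Since m divides w and w divides m, m = w. n divides m, so n divides w. From w > 0, n ≤ w. t ≤ n, so t ≤ w. t = y, so y ≤ w. w = s, so y ≤ s. j < y, so j < s.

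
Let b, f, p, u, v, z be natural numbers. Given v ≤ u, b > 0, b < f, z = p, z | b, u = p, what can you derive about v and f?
v < f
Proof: From u = p and v ≤ u, v ≤ p. Because z = p and z | b, p | b. Because b > 0, p ≤ b. Since v ≤ p, v ≤ b. b < f, so v < f.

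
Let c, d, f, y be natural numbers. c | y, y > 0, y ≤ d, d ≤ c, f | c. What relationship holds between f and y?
f | y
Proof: c | y and y > 0, therefore c ≤ y. Since y ≤ d and d ≤ c, y ≤ c. c ≤ y, so c = y. f | c, so f | y.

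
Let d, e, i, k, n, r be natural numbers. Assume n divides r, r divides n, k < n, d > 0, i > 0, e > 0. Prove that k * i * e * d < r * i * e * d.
Since n divides r and r divides n, n = r. k < n, so k < r. Since i > 0, by multiplying by a positive, k * i < r * i. Since e > 0, by multiplying by a positive, k * i * e < r * i * e. Combining with d > 0, by multiplying by a positive, k * i * e * d < r * i * e * d.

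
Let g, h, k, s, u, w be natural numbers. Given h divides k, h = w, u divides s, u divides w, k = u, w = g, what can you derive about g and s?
g divides s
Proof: h = w and h divides k, thus w divides k. k = u, so w divides u. Since u divides w, u = w. w = g, so u = g. Since u divides s, g divides s.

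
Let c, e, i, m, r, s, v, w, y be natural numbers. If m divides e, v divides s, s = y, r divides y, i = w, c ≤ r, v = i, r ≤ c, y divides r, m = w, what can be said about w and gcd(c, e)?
w divides gcd(c, e)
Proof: y divides r and r divides y, so y = r. r ≤ c and c ≤ r, hence r = c. y = r, so y = c. v = i and v divides s, hence i divides s. Since s = y, i divides y. Since i = w, w divides y. Since y = c, w divides c. m = w and m divides e, hence w divides e. w divides c, so w divides gcd(c, e).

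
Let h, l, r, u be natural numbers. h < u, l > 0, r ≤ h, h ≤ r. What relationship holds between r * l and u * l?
r * l < u * l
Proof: h ≤ r and r ≤ h, hence h = r. Since h < u, r < u. From l > 0, by multiplying by a positive, r * l < u * l.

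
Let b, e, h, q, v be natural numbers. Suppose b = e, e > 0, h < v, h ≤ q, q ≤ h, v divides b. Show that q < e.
Since h ≤ q and q ≤ h, h = q. Since h < v, q < v. Since b = e and v divides b, v divides e. Since e > 0, v ≤ e. q < v, so q < e.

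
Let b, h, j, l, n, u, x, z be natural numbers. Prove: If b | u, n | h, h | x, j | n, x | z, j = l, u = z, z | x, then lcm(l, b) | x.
j | n and n | h, thus j | h. Since h | x, j | x. j = l, so l | x. z | x and x | z, therefore z = x. Since u = z, u = x. b | u, so b | x. l | x, so lcm(l, b) | x.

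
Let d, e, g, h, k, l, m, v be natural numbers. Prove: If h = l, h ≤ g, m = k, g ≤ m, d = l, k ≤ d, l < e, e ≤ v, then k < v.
Because h = l and h ≤ g, l ≤ g. Since m = k and g ≤ m, g ≤ k. l ≤ g, so l ≤ k. d = l and k ≤ d, hence k ≤ l. Because l ≤ k, l = k. l < e and e ≤ v, therefore l < v. l = k, so k < v.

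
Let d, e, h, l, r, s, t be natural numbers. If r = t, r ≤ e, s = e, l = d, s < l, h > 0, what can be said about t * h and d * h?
t * h < d * h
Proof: Since l = d and s < l, s < d. Since s = e, e < d. Since r ≤ e, r < d. r = t, so t < d. Since h > 0, t * h < d * h.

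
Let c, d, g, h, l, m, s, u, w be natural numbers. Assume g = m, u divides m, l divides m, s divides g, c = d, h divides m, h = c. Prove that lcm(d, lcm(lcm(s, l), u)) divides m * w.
h = c and c = d, thus h = d. h divides m, so d divides m. g = m and s divides g, so s divides m. l divides m, so lcm(s, l) divides m. u divides m, so lcm(lcm(s, l), u) divides m. d divides m, so lcm(d, lcm(lcm(s, l), u)) divides m. Then lcm(d, lcm(lcm(s, l), u)) divides m * w.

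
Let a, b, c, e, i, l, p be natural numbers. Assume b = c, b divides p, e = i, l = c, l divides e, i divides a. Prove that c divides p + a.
Since b = c and b divides p, c divides p. l = c and l divides e, thus c divides e. e = i, so c divides i. From i divides a, c divides a. c divides p, so c divides p + a.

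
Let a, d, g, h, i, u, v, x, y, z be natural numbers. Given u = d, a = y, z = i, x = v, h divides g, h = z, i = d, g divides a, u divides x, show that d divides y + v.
z = i and i = d, hence z = d. Since h = z and h divides g, z divides g. a = y and g divides a, so g divides y. z divides g, so z divides y. Since z = d, d divides y. u = d and u divides x, thus d divides x. Since x = v, d divides v. Since d divides y, d divides y + v.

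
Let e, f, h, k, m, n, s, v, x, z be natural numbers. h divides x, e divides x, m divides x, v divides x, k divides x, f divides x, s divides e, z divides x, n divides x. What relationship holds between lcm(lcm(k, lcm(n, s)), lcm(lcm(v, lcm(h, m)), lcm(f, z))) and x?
lcm(lcm(k, lcm(n, s)), lcm(lcm(v, lcm(h, m)), lcm(f, z))) divides x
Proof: s divides e and e divides x, thus s divides x. Since n divides x, lcm(n, s) divides x. k divides x, so lcm(k, lcm(n, s)) divides x. h divides x and m divides x, hence lcm(h, m) divides x. Because v divides x, lcm(v, lcm(h, m)) divides x. f divides x and z divides x, hence lcm(f, z) divides x. Since lcm(v, lcm(h, m)) divides x, lcm(lcm(v, lcm(h, m)), lcm(f, z)) divides x. Since lcm(k, lcm(n, s)) divides x, lcm(lcm(k, lcm(n, s)), lcm(lcm(v, lcm(h, m)), lcm(f, z))) divides x.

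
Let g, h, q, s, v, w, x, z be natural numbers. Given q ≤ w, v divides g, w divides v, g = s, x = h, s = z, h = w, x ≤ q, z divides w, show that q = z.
x = h and h = w, so x = w. Since x ≤ q, w ≤ q. From q ≤ w, q = w. g = s and v divides g, thus v divides s. w divides v, so w divides s. Since s = z, w divides z. z divides w, so w = z. Because q = w, q = z.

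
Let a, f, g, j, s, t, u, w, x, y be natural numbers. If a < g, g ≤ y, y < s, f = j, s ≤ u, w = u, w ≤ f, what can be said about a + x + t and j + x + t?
a + x + t < j + x + t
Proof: Because g ≤ y and y < s, g < s. Because w = u and w ≤ f, u ≤ f. Since s ≤ u, s ≤ f. Since f = j, s ≤ j. g < s, so g < j. Since a < g, a < j. Then a + x < j + x. Then a + x + t < j + x + t.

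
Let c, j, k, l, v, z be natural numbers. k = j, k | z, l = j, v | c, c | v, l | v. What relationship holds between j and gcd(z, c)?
j | gcd(z, c)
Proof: From k = j and k | z, j | z. From v | c and c | v, v = c. Since l | v, l | c. l = j, so j | c. j | z, so j | gcd(z, c).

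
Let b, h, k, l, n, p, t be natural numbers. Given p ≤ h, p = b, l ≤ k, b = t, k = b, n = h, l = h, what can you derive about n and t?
n = t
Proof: l = h and l ≤ k, hence h ≤ k. k = b, so h ≤ b. p = b and p ≤ h, hence b ≤ h. Since h ≤ b, h = b. n = h, so n = b. Since b = t, n = t.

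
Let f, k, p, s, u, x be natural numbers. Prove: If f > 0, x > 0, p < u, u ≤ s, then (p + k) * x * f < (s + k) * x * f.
p < u and u ≤ s, therefore p < s. Then p + k < s + k. Combining with x > 0, by multiplying by a positive, (p + k) * x < (s + k) * x. Since f > 0, by multiplying by a positive, (p + k) * x * f < (s + k) * x * f.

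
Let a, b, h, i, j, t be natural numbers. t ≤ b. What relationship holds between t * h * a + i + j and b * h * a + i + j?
t * h * a + i + j ≤ b * h * a + i + j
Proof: t ≤ b. By multiplying by a non-negative, t * h ≤ b * h. By multiplying by a non-negative, t * h * a ≤ b * h * a. Then t * h * a + i ≤ b * h * a + i. Then t * h * a + i + j ≤ b * h * a + i + j.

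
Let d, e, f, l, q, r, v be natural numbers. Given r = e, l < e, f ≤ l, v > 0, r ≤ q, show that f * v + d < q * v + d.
f ≤ l and l < e, so f < e. r = e and r ≤ q, thus e ≤ q. Since f < e, f < q. Since v > 0, by multiplying by a positive, f * v < q * v. Then f * v + d < q * v + d.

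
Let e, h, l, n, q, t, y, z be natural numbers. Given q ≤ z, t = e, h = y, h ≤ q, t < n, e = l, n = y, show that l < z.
t = e and e = l, so t = l. n = y and t < n, therefore t < y. h = y and h ≤ q, thus y ≤ q. Since t < y, t < q. q ≤ z, so t < z. Since t = l, l < z.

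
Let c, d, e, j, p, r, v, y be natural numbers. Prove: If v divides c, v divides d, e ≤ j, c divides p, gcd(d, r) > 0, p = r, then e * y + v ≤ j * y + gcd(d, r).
e ≤ j. By multiplying by a non-negative, e * y ≤ j * y. From v divides c and c divides p, v divides p. p = r, so v divides r. Since v divides d, v divides gcd(d, r). Since gcd(d, r) > 0, v ≤ gcd(d, r). Since e * y ≤ j * y, e * y + v ≤ j * y + gcd(d, r).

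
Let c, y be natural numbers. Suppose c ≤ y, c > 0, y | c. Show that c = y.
y | c and c > 0, hence y ≤ c. c ≤ y, so y = c. Then c = y.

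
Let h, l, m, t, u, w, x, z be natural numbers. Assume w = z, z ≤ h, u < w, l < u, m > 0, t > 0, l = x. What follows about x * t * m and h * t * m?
x * t * m < h * t * m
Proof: l < u and u < w, hence l < w. Since w = z, l < z. Because l = x, x < z. Since z ≤ h, x < h. Since t > 0, x * t < h * t. From m > 0, x * t * m < h * t * m.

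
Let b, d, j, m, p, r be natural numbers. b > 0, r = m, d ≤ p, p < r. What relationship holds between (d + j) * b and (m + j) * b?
(d + j) * b < (m + j) * b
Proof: Because d ≤ p and p < r, d < r. Since r = m, d < m. Then d + j < m + j. From b > 0, (d + j) * b < (m + j) * b.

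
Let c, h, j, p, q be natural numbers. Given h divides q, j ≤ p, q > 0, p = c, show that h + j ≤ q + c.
h divides q and q > 0, hence h ≤ q. p = c and j ≤ p, hence j ≤ c. h ≤ q, so h + j ≤ q + c.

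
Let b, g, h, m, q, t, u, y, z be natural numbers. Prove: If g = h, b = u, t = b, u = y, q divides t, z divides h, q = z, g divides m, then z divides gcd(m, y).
Since g = h and g divides m, h divides m. z divides h, so z divides m. Because t = b and b = u, t = u. q = z and q divides t, thus z divides t. Since t = u, z divides u. Since u = y, z divides y. Since z divides m, z divides gcd(m, y).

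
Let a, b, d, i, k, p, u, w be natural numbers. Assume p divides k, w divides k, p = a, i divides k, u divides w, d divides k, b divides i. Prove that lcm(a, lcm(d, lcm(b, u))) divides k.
From p = a and p divides k, a divides k. b divides i and i divides k, thus b divides k. Because u divides w and w divides k, u divides k. b divides k, so lcm(b, u) divides k. Since d divides k, lcm(d, lcm(b, u)) divides k. Since a divides k, lcm(a, lcm(d, lcm(b, u))) divides k.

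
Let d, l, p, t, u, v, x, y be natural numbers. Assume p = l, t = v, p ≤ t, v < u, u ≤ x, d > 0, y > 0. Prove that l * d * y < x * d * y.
t = v and p ≤ t, hence p ≤ v. Since v < u, p < u. p = l, so l < u. Since u ≤ x, l < x. From d > 0, by multiplying by a positive, l * d < x * d. Since y > 0, by multiplying by a positive, l * d * y < x * d * y.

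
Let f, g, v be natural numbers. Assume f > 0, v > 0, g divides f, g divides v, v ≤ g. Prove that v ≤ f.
g divides v and v > 0, thus g ≤ v. Since v ≤ g, g = v. Since g divides f and f > 0, g ≤ f. g = v, so v ≤ f.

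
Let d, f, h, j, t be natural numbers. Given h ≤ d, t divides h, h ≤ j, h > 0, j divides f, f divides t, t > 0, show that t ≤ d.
j divides f and f divides t, thus j divides t. t > 0, so j ≤ t. h ≤ j, so h ≤ t. Because t divides h and h > 0, t ≤ h. h ≤ t, so h = t. h ≤ d, so t ≤ d.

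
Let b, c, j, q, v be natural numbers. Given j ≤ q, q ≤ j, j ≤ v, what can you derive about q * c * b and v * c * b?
q * c * b ≤ v * c * b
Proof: Since j ≤ q and q ≤ j, j = q. j ≤ v, so q ≤ v. Then q * c ≤ v * c. Then q * c * b ≤ v * c * b.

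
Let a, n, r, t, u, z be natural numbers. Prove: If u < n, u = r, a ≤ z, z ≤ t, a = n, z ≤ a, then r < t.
z ≤ a and a ≤ z, so z = a. Since z ≤ t, a ≤ t. Since a = n, n ≤ t. u < n, so u < t. Since u = r, r < t.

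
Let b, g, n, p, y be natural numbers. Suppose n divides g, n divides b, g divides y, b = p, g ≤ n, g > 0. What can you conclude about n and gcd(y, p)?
n divides gcd(y, p)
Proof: n divides g and g > 0, therefore n ≤ g. g ≤ n, so g = n. g divides y, so n divides y. Because b = p and n divides b, n divides p. n divides y, so n divides gcd(y, p).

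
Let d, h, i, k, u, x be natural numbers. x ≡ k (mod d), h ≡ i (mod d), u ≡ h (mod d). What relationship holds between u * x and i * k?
u * x ≡ i * k (mod d)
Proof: Since u ≡ h (mod d) and h ≡ i (mod d), u ≡ i (mod d). x ≡ k (mod d), so u * x ≡ i * k (mod d).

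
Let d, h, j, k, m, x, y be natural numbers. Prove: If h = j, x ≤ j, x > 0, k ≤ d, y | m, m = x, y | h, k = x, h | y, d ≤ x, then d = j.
k = x and k ≤ d, therefore x ≤ d. d ≤ x, so d = x. y | h and h | y, thus y = h. Since h = j, y = j. From m = x and y | m, y | x. Since y = j, j | x. Since x > 0, j ≤ x. x ≤ j, so x = j. From d = x, d = j.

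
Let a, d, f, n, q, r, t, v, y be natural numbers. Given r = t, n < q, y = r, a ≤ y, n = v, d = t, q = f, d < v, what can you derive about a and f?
a < f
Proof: Since y = r and r = t, y = t. a ≤ y, so a ≤ t. d = t and d < v, hence t < v. Since a ≤ t, a < v. n = v and n < q, hence v < q. Since q = f, v < f. a < v, so a < f.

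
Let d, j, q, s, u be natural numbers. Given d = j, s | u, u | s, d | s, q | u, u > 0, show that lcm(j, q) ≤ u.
s | u and u | s, hence s = u. Since d | s, d | u. From d = j, j | u. Since q | u, lcm(j, q) | u. Because u > 0, lcm(j, q) ≤ u.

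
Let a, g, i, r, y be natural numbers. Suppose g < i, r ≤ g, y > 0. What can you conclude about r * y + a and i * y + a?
r * y + a < i * y + a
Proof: From r ≤ g and g < i, r < i. Since y > 0, by multiplying by a positive, r * y < i * y. Then r * y + a < i * y + a.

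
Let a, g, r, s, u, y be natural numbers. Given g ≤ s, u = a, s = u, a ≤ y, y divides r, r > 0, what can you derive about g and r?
g ≤ r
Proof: s = u and g ≤ s, therefore g ≤ u. Since u = a, g ≤ a. Because a ≤ y, g ≤ y. From y divides r and r > 0, y ≤ r. Because g ≤ y, g ≤ r.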